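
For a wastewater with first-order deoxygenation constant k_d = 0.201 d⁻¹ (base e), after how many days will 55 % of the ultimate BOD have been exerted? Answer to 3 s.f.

y/L₀ = 1 − e^(−k_d t) = 0.55 ⇒ e^(−k_d t) = 0.450
t = −ln(0.450) / 0.201 = 0.7985 / 0.201 = 3.973 d.

t ≈ 3.97 d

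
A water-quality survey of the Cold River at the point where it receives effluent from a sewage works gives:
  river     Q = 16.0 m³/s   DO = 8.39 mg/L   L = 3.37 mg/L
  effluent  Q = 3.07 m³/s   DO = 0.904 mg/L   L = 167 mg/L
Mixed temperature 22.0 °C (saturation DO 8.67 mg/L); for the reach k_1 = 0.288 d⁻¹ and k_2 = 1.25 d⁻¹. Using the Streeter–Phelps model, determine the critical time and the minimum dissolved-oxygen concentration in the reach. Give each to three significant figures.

Mixed DO = (16.0×8.39 + 3.07×0.904)/(16.0+3.07) = 137.0/19.07 = 7.185 mg/L.
Mixed L₀ = (16.0×3.37 + 3.07×167)/(19.07) = 566.6/19.07 = 29.71 mg/L.
Initial deficit D₀ = C_s − DO₀ = 8.67 − 7.185 = 1.485 mg/L.
t_c = (1/0.9620) ln[(1.25/0.288)(1 − 1.485×0.9620/(0.288×29.71))] = 1.040 × ln(3.616) = 1.336 d.
D_c = (0.288/1.25) × 29.71 × e^(−0.288×1.336) = 0.2304 × 29.71 × 0.6806 = 4.659 mg/L.
Minimum DO = 8.67 − 4.659 = 4.011 mg/L.

t_c ≈ 1.34 d; minimum DO ≈ 4.01 mg/L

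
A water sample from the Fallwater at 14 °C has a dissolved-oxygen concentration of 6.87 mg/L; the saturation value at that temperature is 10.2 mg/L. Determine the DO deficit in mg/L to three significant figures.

D = C_s − C = 10.2 − 6.87 = 3.33 mg/L.

D ≈ 3.33 mg/L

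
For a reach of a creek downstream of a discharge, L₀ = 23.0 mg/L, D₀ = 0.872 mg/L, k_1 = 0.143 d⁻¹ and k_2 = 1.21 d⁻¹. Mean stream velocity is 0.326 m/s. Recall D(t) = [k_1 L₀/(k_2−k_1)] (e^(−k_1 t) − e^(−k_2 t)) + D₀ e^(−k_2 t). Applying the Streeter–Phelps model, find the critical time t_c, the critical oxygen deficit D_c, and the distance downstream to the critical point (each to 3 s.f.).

t_c ≈ 1.69 d; D_c ≈ 2.13 mg/L; x_c ≈ 47.6 km

At the critical point dD/dt = 0, so k_1 L₀ e^(−k_1 t) = k_2 D. Substituting D(t) from the Streeter–Phelps equation and solving for t gives
t_c = ln[(k_2/k_1)(1 − D₀(k_2−k_1)/(k_1 L₀))] / (k_2−k_1).
Here k_2−k_1 = 1.067 d⁻¹ and 1 − D₀(k_2−k_1)/(k_1 L₀) = 1 − 0.872×1.067/(0.143×23.0) = 0.7171, so
t_c = ln(8.462 × 0.7171) / 1.067 = 1.803 / 1.067 = 1.690 d.
D_c = (k_1/k_2) L₀ e^(−k_1 t_c) = (0.143/1.21) × 23.0 × e^(−0.143×1.690) = 0.1182 × 23.0 × 0.7853 = 2.135 mg/L.
x_c = v t_c = 0.326 m/s × 1.690 d × 86400 s/d = 47600 m ≈ 47.6 km.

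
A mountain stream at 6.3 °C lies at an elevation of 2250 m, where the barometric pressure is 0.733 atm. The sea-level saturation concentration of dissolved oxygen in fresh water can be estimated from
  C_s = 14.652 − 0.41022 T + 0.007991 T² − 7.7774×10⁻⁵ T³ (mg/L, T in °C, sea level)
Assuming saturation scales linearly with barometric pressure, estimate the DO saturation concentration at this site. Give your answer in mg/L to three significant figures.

At sea level: C_s = 14.652 − 0.41022×6.3 + 0.007991×6.3² − 7.7774×10⁻⁵×6.3³ = 12.37 mg/L.
Pressure correction: C_s' = 12.37 × 0.733 = 9.064 mg/L.

C_s ≈ 9.06 mg/L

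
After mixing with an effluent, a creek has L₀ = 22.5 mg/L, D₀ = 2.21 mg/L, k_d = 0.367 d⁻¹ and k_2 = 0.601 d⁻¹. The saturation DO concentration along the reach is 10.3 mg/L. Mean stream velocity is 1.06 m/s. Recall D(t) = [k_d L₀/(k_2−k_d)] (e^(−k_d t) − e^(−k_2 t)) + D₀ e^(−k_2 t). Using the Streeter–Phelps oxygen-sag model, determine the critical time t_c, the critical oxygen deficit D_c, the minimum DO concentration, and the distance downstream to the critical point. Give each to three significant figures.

t_c ≈ 1.83 d; D_c ≈ 7.02 mg/L; min DO ≈ 3.28 mg/L; x_c ≈ 168 km

At the critical point dD/dt = 0, so k_d L₀ e^(−k_d t) = k_2 D. Substituting D(t) from the Streeter–Phelps equation and solving for t gives
t_c = ln[(k_2/k_d)(1 − D₀(k_2−k_d)/(k_d L₀))] / (k_2−k_d).
Here k_2−k_d = 0.2340 d⁻¹ and 1 − D₀(k_2−k_d)/(k_d L₀) = 1 − 2.21×0.2340/(0.367×22.5) = 0.9374, so
t_c = ln(1.638 × 0.9374) / 0.2340 = 0.4286 / 0.2340 = 1.831 d.
L(t_c) = L₀ e^(−k_d t_c) = 22.5 × 0.5106 = 11.49 mg/L, and at the critical point k_2 D_c = k_d L, so D_c = (0.367/0.601) × 11.49 = 7.016 mg/L.
Minimum DO = C_s − D_c = 10.3 − 7.016 = 3.284 mg/L.
x_c = v t_c = 1.06 m/s × 1.831 d × 86400 s/d = 167700 m ≈ 168 km.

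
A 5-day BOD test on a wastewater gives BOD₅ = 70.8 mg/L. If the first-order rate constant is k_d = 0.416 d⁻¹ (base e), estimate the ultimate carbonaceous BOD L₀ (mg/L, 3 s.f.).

BOD₅ = L₀(1 − e^(−5k_d)) ⇒ L₀ = BOD₅ / (1 − e^(−5×0.416))
= 70.8 / (1 − 0.1249) = 70.8 / 0.8751 = 80.91 mg/L.

L₀ ≈ 80.9 mg/L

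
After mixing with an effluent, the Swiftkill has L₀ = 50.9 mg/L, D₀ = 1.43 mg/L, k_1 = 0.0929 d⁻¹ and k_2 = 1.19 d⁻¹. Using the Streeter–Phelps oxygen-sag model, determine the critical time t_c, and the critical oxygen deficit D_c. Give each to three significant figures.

t_c ≈ 1.96 d; D_c ≈ 3.31 mg/L

t_c = [1/(k_2−k_1)] ln[(k_2/k_1)(1 − D₀(k_2−k_1)/(k_1 L₀))]
= [1/(1.19−0.0929)] ln[(1.19/0.0929)(1 − 1.43×1.097/(0.0929×50.9))]
= (1/1.097) ln[12.81 × 0.6682] = 0.9115 × ln(8.560) = 0.9115 × 2.147 = 1.957 d.
L(t_c) = L₀ e^(−k_1 t_c) = 50.9 × 0.8338 = 42.44 mg/L, and at the critical point k_2 D_c = k_1 L, so D_c = (0.0929/1.19) × 42.44 = 3.313 mg/L.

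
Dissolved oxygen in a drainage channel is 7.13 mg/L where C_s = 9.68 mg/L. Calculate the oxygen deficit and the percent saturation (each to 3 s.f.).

D = C_s − C = 9.68 − 7.13 = 2.55 mg/L.
% saturation = 7.13/9.68 × 100 = 73.7 %.

D ≈ 2.55 mg/L; 73.7 % saturation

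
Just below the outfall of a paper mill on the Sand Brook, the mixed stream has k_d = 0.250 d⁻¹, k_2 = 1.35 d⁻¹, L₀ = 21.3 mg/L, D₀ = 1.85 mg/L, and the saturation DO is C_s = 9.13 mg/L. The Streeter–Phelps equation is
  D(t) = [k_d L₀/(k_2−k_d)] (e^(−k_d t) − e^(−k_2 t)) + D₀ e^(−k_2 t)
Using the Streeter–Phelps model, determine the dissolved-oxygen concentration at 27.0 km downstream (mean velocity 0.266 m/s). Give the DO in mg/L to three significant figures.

Travel time t = x/v = 27.0 km / (0.266 m/s) = 27000 m / 0.266 m/s = 101500 s = 1.175 d.
k_d L₀/(k_2−k_d) = 0.250×21.3/(1.35−0.250) = 5.325/1.100 = 4.841 mg/L.
e^(−k_d t) = e^(−0.250×1.175) = 0.7455; e^(−k_2 t) = e^(−1.35×1.175) = 0.2047.
D = 4.841 × (0.7455 − 0.2047) + 1.85 × 0.2047 = 2.618 + 0.3788 = 2.997 mg/L.
DO = C_s − D = 9.13 − 2.997 = 6.133 mg/L.

DO ≈ 6.13 mg/L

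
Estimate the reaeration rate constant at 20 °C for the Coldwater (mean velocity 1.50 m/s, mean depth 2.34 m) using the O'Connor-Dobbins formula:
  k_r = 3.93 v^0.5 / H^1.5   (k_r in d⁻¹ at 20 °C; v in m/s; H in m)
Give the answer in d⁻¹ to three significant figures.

k_r ≈ 1.34 d⁻¹

k_r = 3.93 × 1.50^0.5 / 2.34^1.5 = 3.93 × 1.225 / 3.580 = 1.345 d⁻¹.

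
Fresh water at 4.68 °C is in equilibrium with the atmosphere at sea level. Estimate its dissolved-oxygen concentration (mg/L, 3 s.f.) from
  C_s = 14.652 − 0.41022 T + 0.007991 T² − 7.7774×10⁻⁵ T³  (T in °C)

C_s ≈ 12.9 mg/L

C_s = 14.652 − 0.41022×4.68 + 0.007991×4.68² − 7.7774×10⁻⁵×4.68³ = 12.90 mg/L.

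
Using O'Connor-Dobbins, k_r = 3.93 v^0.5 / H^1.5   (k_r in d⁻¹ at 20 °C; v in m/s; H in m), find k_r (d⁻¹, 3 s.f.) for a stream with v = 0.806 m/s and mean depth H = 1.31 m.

k_r ≈ 2.35 d⁻¹

k_r = 3.93 × 0.806^0.5 / 1.31^1.5 = 3.93 × 0.8978 / 1.499 = 2.353 d⁻¹.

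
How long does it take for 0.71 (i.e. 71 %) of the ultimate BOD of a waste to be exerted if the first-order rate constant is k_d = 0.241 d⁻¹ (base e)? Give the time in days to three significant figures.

y/L₀ = 1 − e^(−k_d t) = 0.71 ⇒ e^(−k_d t) = 0.290
t = −ln(0.290) / 0.241 = 1.238 / 0.241 = 5.136 d.

t ≈ 5.14 d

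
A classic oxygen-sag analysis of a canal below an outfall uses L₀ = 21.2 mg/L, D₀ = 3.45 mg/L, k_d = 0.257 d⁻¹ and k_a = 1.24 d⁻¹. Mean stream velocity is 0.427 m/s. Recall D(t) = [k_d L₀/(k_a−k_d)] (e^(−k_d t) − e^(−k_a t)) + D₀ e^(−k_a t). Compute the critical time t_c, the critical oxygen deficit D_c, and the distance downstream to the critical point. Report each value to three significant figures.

t_c ≈ 0.610 d; D_c ≈ 3.76 mg/L; x_c ≈ 22.5 km

At the critical point dD/dt = 0, so k_d L₀ e^(−k_d t) = k_a D. Substituting D(t) from the Streeter–Phelps equation and solving for t gives
t_c = ln[(k_a/k_d)(1 − D₀(k_a−k_d)/(k_d L₀))] / (k_a−k_d).
Here k_a−k_d = 0.9830 d⁻¹ and 1 − D₀(k_a−k_d)/(k_d L₀) = 1 − 3.45×0.9830/(0.257×21.2) = 0.3776, so
t_c = ln(4.825 × 0.3776) / 0.9830 = 0.5997 / 0.9830 = 0.6101 d.
L(t_c) = L₀ e^(−k_d t_c) = 21.2 × 0.8549 = 18.12 mg/L, and at the critical point k_a D_c = k_d L, so D_c = (0.257/1.24) × 18.12 = 3.756 mg/L.
x_c = v t_c = 0.427 m/s × 0.6101 d × 86400 s/d = 22510 m ≈ 22.5 km.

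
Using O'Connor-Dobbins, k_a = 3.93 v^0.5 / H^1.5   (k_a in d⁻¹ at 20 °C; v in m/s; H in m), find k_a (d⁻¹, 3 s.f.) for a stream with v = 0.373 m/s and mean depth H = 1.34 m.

k_a ≈ 1.55 d⁻¹

k_a = 3.93 × 0.373^0.5 / 1.34^1.5 = 3.93 × 0.6107 / 1.551 = 1.547 d⁻¹.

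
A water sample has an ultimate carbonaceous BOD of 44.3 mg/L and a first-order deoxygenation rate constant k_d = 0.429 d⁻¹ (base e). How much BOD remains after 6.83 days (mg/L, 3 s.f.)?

L ≈ 2.37 mg/L

L_t = L₀ e^(−k_d t) = 44.3 × e^(−0.429×6.83) = 44.3 × 0.05339 = 2.365 mg/L.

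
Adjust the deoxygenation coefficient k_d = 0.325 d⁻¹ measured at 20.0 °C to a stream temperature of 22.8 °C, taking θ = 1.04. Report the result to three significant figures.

k_d(T₂) = k_d(T₁) · θ^(T₂−T₁) = 0.325 × 1.04^(22.8−20.0)
= 0.325 × 1.04^2.80 = 0.325 × 1.116 = 0.3627 d⁻¹.

k_d ≈ 0.363 d⁻¹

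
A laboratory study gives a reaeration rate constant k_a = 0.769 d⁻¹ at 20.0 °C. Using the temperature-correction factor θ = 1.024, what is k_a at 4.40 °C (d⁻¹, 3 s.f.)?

k_a ≈ 0.531 d⁻¹

k_a(T₂) = k_a(T₁) · θ^(T₂−T₁) = 0.769 × 1.024^(4.40−20.0)
= 0.769 × 1.024^-15.6 = 0.769 × 0.6907 = 0.5312 d⁻¹.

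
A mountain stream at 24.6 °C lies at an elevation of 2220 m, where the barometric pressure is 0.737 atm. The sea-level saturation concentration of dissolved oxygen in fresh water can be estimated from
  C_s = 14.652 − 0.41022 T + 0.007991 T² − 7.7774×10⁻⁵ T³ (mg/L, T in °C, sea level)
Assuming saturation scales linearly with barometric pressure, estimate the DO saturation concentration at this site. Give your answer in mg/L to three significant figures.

C_s ≈ 6.07 mg/L

At sea level: C_s = 14.652 − 0.41022×24.6 + 0.007991×24.6² − 7.7774×10⁻⁵×24.6³ = 8.239 mg/L.
Pressure correction: C_s' = 8.239 × 0.737 = 6.072 mg/L.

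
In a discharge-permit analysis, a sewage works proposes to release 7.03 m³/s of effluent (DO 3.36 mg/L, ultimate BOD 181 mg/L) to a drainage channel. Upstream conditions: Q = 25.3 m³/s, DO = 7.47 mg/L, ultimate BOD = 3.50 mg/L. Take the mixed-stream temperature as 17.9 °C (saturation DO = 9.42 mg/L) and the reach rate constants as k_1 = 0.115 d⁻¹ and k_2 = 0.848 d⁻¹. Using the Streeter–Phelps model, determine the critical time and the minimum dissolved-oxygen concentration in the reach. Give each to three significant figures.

t_c ≈ 1.96 d; minimum DO ≈ 4.86 mg/L

Mixed DO = (25.3×7.47 + 7.03×3.36)/(25.3+7.03) = 212.6/32.33 = 6.576 mg/L.
Mixed L₀ = (25.3×3.50 + 7.03×181)/(32.33) = 1361/32.33 = 42.10 mg/L.
Initial deficit D₀ = C_s − DO₀ = 9.42 − 6.576 = 2.844 mg/L.
t_c = (1/0.7330) ln[(0.848/0.115)(1 − 2.844×0.7330/(0.115×42.10))] = 1.364 × ln(4.199) = 1.957 d.
D_c = (0.115/0.848) × 42.10 × e^(−0.115×1.957) = 0.1356 × 42.10 × 0.7984 = 4.558 mg/L.
Minimum DO = 9.42 − 4.558 = 4.862 mg/L.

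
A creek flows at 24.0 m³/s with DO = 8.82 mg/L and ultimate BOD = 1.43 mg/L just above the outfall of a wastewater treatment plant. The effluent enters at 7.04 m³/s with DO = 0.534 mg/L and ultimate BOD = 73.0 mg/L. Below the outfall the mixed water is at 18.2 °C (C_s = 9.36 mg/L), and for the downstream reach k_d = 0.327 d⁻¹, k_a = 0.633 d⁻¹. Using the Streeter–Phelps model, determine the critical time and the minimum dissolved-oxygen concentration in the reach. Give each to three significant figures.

Mixed DO = (24.0×8.82 + 7.04×0.534)/(24.0+7.04) = 215.4/31.04 = 6.941 mg/L.
Mixed L₀ = (24.0×1.43 + 7.04×73.0)/(31.04) = 548.2/31.04 = 17.66 mg/L.
Initial deficit D₀ = C_s − DO₀ = 9.36 − 6.941 = 2.419 mg/L.
t_c = (1/0.3060) ln[(0.633/0.327)(1 − 2.419×0.3060/(0.327×17.66))] = 3.268 × ln(1.688) = 1.710 d.
D_c = (0.327/0.633) × 17.66 × e^(−0.327×1.710) = 0.5166 × 17.66 × 0.5716 = 5.216 mg/L.
Minimum DO = 9.36 − 5.216 = 4.144 mg/L.

t_c ≈ 1.71 d; minimum DO ≈ 4.14 mg/L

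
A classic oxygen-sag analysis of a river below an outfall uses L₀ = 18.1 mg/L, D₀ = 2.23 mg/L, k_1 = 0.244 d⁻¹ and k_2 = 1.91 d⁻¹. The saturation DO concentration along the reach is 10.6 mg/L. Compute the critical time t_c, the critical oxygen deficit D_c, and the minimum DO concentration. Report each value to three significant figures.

t_c ≈ 0.131 d; D_c ≈ 2.24 mg/L; min DO ≈ 8.36 mg/L

t_c = [1/(k_2−k_1)] ln[(k_2/k_1)(1 − D₀(k_2−k_1)/(k_1 L₀))]
= [1/(1.91−0.244)] ln[(1.91/0.244)(1 − 2.23×1.666/(0.244×18.1))]
= (1/1.666) ln[7.828 × 0.1588] = 0.6002 × ln(1.243) = 0.6002 × 0.2174 = 0.1305 d.
L(t_c) = L₀ e^(−k_1 t_c) = 18.1 × 0.9687 = 17.53 mg/L, and at the critical point k_2 D_c = k_1 L, so D_c = (0.244/1.91) × 17.53 = 2.240 mg/L.
Minimum DO = C_s − D_c = 10.6 − 2.240 = 8.360 mg/L.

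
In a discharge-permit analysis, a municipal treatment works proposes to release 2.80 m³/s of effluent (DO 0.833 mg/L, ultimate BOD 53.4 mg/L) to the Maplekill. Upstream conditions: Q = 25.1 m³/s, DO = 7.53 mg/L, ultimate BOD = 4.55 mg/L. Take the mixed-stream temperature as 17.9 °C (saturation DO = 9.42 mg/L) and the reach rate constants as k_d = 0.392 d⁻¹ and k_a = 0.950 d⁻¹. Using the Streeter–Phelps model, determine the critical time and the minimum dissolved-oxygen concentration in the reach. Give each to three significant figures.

t_c ≈ 0.713 d; minimum DO ≈ 6.47 mg/L

Mixed DO = (25.1×7.53 + 2.80×0.833)/(25.1+2.80) = 191.3/27.90 = 6.858 mg/L.
Mixed L₀ = (25.1×4.55 + 2.80×53.4)/(27.90) = 263.7/27.90 = 9.453 mg/L.
Initial deficit D₀ = C_s − DO₀ = 9.42 − 6.858 = 2.562 mg/L.
t_c = (1/0.5580) ln[(0.950/0.392)(1 − 2.562×0.5580/(0.392×9.453))] = 1.792 × ln(1.488) = 0.7128 d.
D_c = (0.392/0.950) × 9.453 × e^(−0.392×0.7128) = 0.4126 × 9.453 × 0.7562 = 2.950 mg/L.
Minimum DO = 9.42 − 2.950 = 6.470 mg/L.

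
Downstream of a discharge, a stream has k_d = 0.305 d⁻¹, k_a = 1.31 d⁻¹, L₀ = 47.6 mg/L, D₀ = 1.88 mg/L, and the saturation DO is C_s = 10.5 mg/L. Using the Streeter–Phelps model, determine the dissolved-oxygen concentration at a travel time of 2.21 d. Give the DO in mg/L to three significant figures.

k_d L₀/(k_a−k_d) = 0.305×47.6/(1.31−0.305) = 14.52/1.005 = 14.45 mg/L.
e^(−k_d t) = e^(−0.305×2.210) = 0.5096; e^(−k_a t) = e^(−1.31×2.210) = 0.05529.
D = 14.45 × (0.5096 − 0.05529) + 1.88 × 0.05529 = 6.563 + 0.1040 = 6.667 mg/L.
DO = C_s − D = 10.5 − 6.667 = 3.833 mg/L.

DO ≈ 3.83 mg/L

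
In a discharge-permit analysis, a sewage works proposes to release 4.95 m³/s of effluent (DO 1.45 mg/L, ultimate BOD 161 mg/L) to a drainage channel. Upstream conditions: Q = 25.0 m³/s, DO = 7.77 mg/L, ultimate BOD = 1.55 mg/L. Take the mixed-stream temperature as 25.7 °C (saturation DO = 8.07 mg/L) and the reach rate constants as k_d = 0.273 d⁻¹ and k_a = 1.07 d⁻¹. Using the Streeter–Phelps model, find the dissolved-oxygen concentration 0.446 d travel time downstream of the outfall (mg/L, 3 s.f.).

Mixed DO = (25.0×7.77 + 4.95×1.45)/(25.0+4.95) = 201.4/29.95 = 6.725 mg/L.
Mixed L₀ = (25.0×1.55 + 4.95×161)/(29.95) = 835.7/29.95 = 27.90 mg/L.
Initial deficit D₀ = C_s − DO₀ = 8.07 − 6.725 = 1.345 mg/L.
D(0.446) = [0.273×27.90/(1.07−0.273)](e^(−0.273×0.446) − e^(−1.07×0.446)) + 1.345 e^(−1.07×0.446)
= 9.558 × (0.8854 − 0.6205) + 1.345 × 0.6205 = 3.366 mg/L.
DO = 8.07 − 3.366 = 4.704 mg/L.

DO ≈ 4.70 mg/L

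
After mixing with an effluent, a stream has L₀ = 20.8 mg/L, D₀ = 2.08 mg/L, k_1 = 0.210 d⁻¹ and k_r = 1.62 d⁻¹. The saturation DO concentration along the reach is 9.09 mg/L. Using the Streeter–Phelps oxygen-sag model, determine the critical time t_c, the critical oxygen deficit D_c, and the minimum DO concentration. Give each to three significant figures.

t_c ≈ 0.660 d; D_c ≈ 2.35 mg/L; min DO ≈ 6.74 mg/L

With k_r/k_1 = 7.714 and 1 − D₀(k_r−k_1)/(k_1 L₀) = 0.3286,
t_c = ln(7.714 × 0.3286) / (1.62 − 0.210) = ln(2.535) / 1.410 = 0.9301/1.410 = 0.6596 d.
D_c = (k_1/k_r) L₀ e^(−k_1 t_c) = (0.210/1.62) × 20.8 × e^(−0.210×0.6596) = 0.1296 × 20.8 × 0.8706 = 2.348 mg/L.
Minimum DO = C_s − D_c = 9.09 − 2.348 = 6.742 mg/L.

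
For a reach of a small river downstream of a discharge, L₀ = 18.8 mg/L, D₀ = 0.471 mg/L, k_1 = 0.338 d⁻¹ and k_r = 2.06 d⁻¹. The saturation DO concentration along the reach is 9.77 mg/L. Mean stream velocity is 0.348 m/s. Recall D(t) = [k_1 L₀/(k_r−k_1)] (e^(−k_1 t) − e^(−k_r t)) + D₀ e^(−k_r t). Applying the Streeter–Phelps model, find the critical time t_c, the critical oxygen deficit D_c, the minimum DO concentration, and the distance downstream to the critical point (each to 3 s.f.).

t_c ≈ 0.970 d; D_c ≈ 2.22 mg/L; min DO ≈ 7.55 mg/L; x_c ≈ 29.2 km

t_c = [1/(k_r−k_1)] ln[(k_r/k_1)(1 − D₀(k_r−k_1)/(k_1 L₀))]
= [1/(2.06−0.338)] ln[(2.06/0.338)(1 − 0.471×1.722/(0.338×18.8))]
= (1/1.722) ln[6.095 × 0.8724] = 0.5807 × ln(5.317) = 0.5807 × 1.671 = 0.9703 d.
D_c = (k_1/k_r) L₀ e^(−k_1 t_c) = (0.338/2.06) × 18.8 × e^(−0.338×0.9703) = 0.1641 × 18.8 × 0.7204 = 2.222 mg/L.
Minimum DO = C_s − D_c = 9.77 − 2.222 = 7.548 mg/L.
x_c = v t_c = 0.348 m/s × 0.9703 d × 86400 s/d = 29170 m ≈ 29.2 km.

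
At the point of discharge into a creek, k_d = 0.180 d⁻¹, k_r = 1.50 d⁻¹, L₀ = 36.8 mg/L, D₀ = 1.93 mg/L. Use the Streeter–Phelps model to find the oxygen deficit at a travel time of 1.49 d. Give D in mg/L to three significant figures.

D ≈ 3.51 mg/L

k_d L₀/(k_r−k_d) = 0.180×36.8/(1.50−0.180) = 6.624/1.320 = 5.018 mg/L.
e^(−k_d t) = e^(−0.180×1.490) = 0.7648; e^(−k_r t) = e^(−1.50×1.490) = 0.1070.
D = 5.018 × (0.7648 − 0.1070) + 1.93 × 0.1070 = 3.301 + 0.2065 = 3.507 mg/L.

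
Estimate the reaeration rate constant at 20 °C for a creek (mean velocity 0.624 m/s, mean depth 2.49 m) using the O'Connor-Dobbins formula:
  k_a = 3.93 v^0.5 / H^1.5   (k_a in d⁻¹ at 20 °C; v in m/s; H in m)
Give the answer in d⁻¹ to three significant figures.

k_a ≈ 0.790 d⁻¹

k_a = 3.93 × 0.624^0.5 / 2.49^1.5 = 3.93 × 0.7899 / 3.929 = 0.7901 d⁻¹.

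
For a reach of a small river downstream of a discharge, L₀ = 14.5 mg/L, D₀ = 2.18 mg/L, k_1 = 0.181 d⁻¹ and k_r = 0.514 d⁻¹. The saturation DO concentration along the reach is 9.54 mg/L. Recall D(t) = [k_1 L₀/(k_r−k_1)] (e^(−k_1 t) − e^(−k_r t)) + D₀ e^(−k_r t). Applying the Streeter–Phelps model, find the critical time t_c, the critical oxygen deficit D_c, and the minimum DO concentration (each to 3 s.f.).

t_c ≈ 2.16 d; D_c ≈ 3.45 mg/L; min DO ≈ 6.09 mg/L

t_c = [1/(k_r−k_1)] ln[(k_r/k_1)(1 − D₀(k_r−k_1)/(k_1 L₀))]
= [1/(0.514−0.181)] ln[(0.514/0.181)(1 − 2.18×0.3330/(0.181×14.5))]
= (1/0.3330) ln[2.840 × 0.7234] = 3.003 × ln(2.054) = 3.003 × 0.7199 = 2.162 d.
L(t_c) = L₀ e^(−k_1 t_c) = 14.5 × 0.6762 = 9.804 mg/L, and at the critical point k_r D_c = k_1 L, so D_c = (0.181/0.514) × 9.804 = 3.453 mg/L.
Minimum DO = C_s − D_c = 9.54 − 3.453 = 6.087 mg/L.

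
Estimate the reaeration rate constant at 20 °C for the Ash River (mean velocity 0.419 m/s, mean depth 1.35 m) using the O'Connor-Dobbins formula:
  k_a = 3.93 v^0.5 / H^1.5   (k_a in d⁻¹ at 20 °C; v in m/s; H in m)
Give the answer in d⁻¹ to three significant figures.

k_a ≈ 1.62 d⁻¹

k_a = 3.93 × 0.419^0.5 / 1.35^1.5 = 3.93 × 0.6473 / 1.569 = 1.622 d⁻¹.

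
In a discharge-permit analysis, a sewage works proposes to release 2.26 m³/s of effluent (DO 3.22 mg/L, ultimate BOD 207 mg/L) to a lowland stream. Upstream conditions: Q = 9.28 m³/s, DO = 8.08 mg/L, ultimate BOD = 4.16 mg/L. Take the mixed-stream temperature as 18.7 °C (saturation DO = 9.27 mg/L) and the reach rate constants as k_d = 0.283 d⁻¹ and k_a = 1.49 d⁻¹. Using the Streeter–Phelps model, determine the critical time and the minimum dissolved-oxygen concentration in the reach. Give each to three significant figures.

t_c ≈ 1.18 d; minimum DO ≈ 3.31 mg/L

Mixed DO = (9.28×8.08 + 2.26×3.22)/(9.28+2.26) = 82.26/11.54 = 7.128 mg/L.
Mixed L₀ = (9.28×4.16 + 2.26×207)/(11.54) = 506.4/11.54 = 43.88 mg/L.
Initial deficit D₀ = C_s − DO₀ = 9.27 − 7.128 = 2.142 mg/L.
t_c = (1/1.207) ln[(1.49/0.283)(1 − 2.142×1.207/(0.283×43.88))] = 0.8285 × ln(4.169) = 1.183 d.
D_c = (0.283/1.49) × 43.88 × e^(−0.283×1.183) = 0.1899 × 43.88 × 0.7155 = 5.964 mg/L.
Minimum DO = 9.27 − 5.964 = 3.306 mg/L.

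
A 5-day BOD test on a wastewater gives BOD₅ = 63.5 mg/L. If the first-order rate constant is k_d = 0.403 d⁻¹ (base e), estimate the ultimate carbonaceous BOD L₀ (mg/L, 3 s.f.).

BOD₅ = L₀(1 − e^(−5k_d)) ⇒ L₀ = BOD₅ / (1 − e^(−5×0.403))
= 63.5 / (1 − 0.1333) = 63.5 / 0.8667 = 73.27 mg/L.

L₀ ≈ 73.3 mg/L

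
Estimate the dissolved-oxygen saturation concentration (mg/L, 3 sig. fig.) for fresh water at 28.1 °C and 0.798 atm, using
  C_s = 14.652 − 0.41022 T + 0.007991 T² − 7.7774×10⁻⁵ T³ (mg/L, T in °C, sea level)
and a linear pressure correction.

C_s ≈ 6.15 mg/L

At sea level: C_s = 14.652 − 0.41022×28.1 + 0.007991×28.1² − 7.7774×10⁻⁵×28.1³ = 7.709 mg/L.
Pressure correction: C_s' = 7.709 × 0.798 = 6.152 mg/L.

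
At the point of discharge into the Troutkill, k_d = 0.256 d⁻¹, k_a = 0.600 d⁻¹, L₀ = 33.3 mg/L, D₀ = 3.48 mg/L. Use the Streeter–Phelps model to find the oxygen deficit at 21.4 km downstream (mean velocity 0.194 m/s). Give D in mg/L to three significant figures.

D ≈ 7.97 mg/L

Travel time t = x/v = 21.4 km / (0.194 m/s) = 21400 m / 0.194 m/s = 110300 s = 1.277 d.
k_d L₀/(k_a−k_d) = 0.256×33.3/(0.600−0.256) = 8.525/0.3440 = 24.78 mg/L.
e^(−k_d t) = e^(−0.256×1.277) = 0.7212; e^(−k_a t) = e^(−0.600×1.277) = 0.4649.
D = 24.78 × (0.7212 − 0.4649) + 3.48 × 0.4649 = 6.353 + 1.618 = 7.970 mg/L.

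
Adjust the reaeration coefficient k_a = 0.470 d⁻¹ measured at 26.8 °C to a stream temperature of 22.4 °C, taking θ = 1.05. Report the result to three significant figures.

k_a(T₂) = k_a(T₁) · θ^(T₂−T₁) = 0.470 × 1.05^(22.4−26.8)
= 0.470 × 1.05^-4.40 = 0.470 × 0.8068 = 0.3792 d⁻¹.

k_a ≈ 0.379 d⁻¹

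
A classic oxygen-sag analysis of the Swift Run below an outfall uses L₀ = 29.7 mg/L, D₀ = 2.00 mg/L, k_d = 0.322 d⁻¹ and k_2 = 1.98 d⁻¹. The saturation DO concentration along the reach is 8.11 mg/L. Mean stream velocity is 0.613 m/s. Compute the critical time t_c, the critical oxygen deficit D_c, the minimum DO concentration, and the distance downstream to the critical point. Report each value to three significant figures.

t_c ≈ 0.839 d; D_c ≈ 3.69 mg/L; min DO ≈ 4.42 mg/L; x_c ≈ 44.4 km

With k_2/k_d = 6.149 and 1 − D₀(k_2−k_d)/(k_d L₀) = 0.6533,
t_c = ln(6.149 × 0.6533) / (1.98 − 0.322) = ln(4.017) / 1.658 = 1.391/1.658 = 0.8387 d.
L(t_c) = L₀ e^(−k_d t_c) = 29.7 × 0.7633 = 22.67 mg/L, and at the critical point k_2 D_c = k_d L, so D_c = (0.322/1.98) × 22.67 = 3.687 mg/L.
Minimum DO = C_s − D_c = 8.11 − 3.687 = 4.423 mg/L.
x_c = v t_c = 0.613 m/s × 0.8387 d × 86400 s/d = 44420 m ≈ 44.4 km.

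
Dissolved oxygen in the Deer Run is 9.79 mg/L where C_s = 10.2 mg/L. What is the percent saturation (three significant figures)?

% saturation = C/C_s × 100 = 9.79/10.2 × 100 = 96.0 %.

96.0 % saturation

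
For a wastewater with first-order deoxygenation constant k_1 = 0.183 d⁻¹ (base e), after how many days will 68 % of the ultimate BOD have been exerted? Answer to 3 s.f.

t ≈ 6.23 d

y/L₀ = 1 − e^(−k_1 t) = 0.68 ⇒ e^(−k_1 t) = 0.320
t = −ln(0.320) / 0.183 = 1.139 / 0.183 = 6.226 d.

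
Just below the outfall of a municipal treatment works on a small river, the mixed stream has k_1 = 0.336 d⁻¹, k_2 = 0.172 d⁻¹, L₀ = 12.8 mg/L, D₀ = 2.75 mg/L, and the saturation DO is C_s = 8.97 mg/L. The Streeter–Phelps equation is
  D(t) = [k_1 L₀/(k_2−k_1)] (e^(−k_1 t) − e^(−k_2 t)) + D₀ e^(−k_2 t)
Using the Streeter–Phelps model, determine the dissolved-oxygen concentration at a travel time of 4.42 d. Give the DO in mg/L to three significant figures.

DO ≈ 1.36 mg/L

k_1 L₀/(k_2−k_1) = 0.336×12.8/(0.172−0.336) = 4.301/-0.1640 = -26.22 mg/L.
e^(−k_1 t) = e^(−0.336×4.420) = 0.2265; e^(−k_2 t) = e^(−0.172×4.420) = 0.4676.
D = -26.22 × (0.2265 − 0.4676) + 2.75 × 0.4676 = 6.322 + 1.286 = 7.608 mg/L.
DO = C_s − D = 8.97 − 7.608 = 1.362 mg/L.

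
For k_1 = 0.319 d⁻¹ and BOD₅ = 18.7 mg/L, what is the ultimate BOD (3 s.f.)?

BOD₅ = L₀(1 − e^(−5k_1)) ⇒ L₀ = BOD₅ / (1 − e^(−5×0.319))
= 18.7 / (1 − 0.2029) = 18.7 / 0.7971 = 23.46 mg/L.

L₀ ≈ 23.5 mg/L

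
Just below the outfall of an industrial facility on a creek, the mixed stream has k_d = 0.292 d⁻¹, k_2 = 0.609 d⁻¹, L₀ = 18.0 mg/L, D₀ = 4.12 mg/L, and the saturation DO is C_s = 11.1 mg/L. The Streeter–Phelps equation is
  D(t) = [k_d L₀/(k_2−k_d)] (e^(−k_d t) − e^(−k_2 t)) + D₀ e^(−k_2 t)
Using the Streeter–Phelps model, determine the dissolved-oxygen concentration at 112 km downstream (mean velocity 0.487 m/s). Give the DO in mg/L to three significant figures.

Travel time t = x/v = 112 km / (0.487 m/s) = 112000 m / 0.487 m/s = 230000 s = 2.662 d.
k_d L₀/(k_2−k_d) = 0.292×18.0/(0.609−0.292) = 5.256/0.3170 = 16.58 mg/L.
e^(−k_d t) = e^(−0.292×2.662) = 0.4597; e^(−k_2 t) = e^(−0.609×2.662) = 0.1977.
D = 16.58 × (0.4597 − 0.1977) + 4.12 × 0.1977 = 4.344 + 0.8145 = 5.158 mg/L.
DO = C_s − D = 11.1 − 5.158 = 5.942 mg/L.

DO ≈ 5.94 mg/L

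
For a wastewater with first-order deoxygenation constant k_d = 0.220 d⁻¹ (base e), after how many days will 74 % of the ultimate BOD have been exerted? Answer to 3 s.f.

y/L₀ = 1 − e^(−k_d t) = 0.74 ⇒ e^(−k_d t) = 0.260
t = −ln(0.260) / 0.220 = 1.347 / 0.220 = 6.123 d.

t ≈ 6.12 d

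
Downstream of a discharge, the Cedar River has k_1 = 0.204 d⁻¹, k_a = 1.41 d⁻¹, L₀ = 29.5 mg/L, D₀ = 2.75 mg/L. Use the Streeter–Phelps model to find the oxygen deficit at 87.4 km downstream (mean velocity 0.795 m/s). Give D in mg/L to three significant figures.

D ≈ 3.48 mg/L

Travel time t = x/v = 87.4 km / (0.795 m/s) = 87400 m / 0.795 m/s = 109900 s = 1.272 d.
k_1 L₀/(k_a−k_1) = 0.204×29.5/(1.41−0.204) = 6.018/1.206 = 4.990 mg/L.
e^(−k_1 t) = e^(−0.204×1.272) = 0.7714; e^(−k_a t) = e^(−1.41×1.272) = 0.1663.
D = 4.990 × (0.7714 − 0.1663) + 2.75 × 0.1663 = 3.020 + 0.4573 = 3.477 mg/L.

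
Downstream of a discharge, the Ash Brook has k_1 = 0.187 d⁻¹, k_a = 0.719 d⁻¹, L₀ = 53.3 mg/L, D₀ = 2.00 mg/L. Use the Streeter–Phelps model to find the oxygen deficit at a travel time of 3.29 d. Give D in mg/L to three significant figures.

D ≈ 8.56 mg/L

k_1 L₀/(k_a−k_1) = 0.187×53.3/(0.719−0.187) = 9.967/0.5320 = 18.74 mg/L.
e^(−k_1 t) = e^(−0.187×3.290) = 0.5405; e^(−k_a t) = e^(−0.719×3.290) = 0.09390.
D = 18.74 × (0.5405 − 0.09390) + 2.00 × 0.09390 = 8.367 + 0.1878 = 8.555 mg/L.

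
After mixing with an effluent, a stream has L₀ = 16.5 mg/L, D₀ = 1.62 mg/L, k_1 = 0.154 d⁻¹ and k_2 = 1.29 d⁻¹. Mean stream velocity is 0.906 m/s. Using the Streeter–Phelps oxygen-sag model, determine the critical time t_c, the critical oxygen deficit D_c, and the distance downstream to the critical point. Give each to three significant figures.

t_c ≈ 0.737 d; D_c ≈ 1.76 mg/L; x_c ≈ 57.7 km

With k_2/k_1 = 8.377 and 1 − D₀(k_2−k_1)/(k_1 L₀) = 0.2757,
t_c = ln(8.377 × 0.2757) / (1.29 − 0.154) = ln(2.310) / 1.136 = 0.8372/1.136 = 0.7370 d.
L(t_c) = L₀ e^(−k_1 t_c) = 16.5 × 0.8927 = 14.73 mg/L, and at the critical point k_2 D_c = k_1 L, so D_c = (0.154/1.29) × 14.73 = 1.758 mg/L.
x_c = v t_c = 0.906 m/s × 0.7370 d × 86400 s/d = 57690 m ≈ 57.7 km.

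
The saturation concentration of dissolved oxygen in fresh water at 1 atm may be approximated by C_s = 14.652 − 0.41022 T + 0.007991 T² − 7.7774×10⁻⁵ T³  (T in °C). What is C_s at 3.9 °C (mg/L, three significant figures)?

C_s = 14.652 − 0.41022×3.9 + 0.007991×3.9² − 7.7774×10⁻⁵×3.9³ = 13.17 mg/L.

C_s ≈ 13.2 mg/L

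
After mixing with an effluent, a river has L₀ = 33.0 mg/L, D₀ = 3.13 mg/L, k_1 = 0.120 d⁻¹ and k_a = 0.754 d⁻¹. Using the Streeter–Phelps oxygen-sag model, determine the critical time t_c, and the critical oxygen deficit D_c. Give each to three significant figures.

t_c ≈ 1.80 d; D_c ≈ 4.23 mg/L

At the critical point dD/dt = 0, so k_1 L₀ e^(−k_1 t) = k_a D. Substituting D(t) from the Streeter–Phelps equation and solving for t gives
t_c = ln[(k_a/k_1)(1 − D₀(k_a−k_1)/(k_1 L₀))] / (k_a−k_1).
Here k_a−k_1 = 0.6340 d⁻¹ and 1 − D₀(k_a−k_1)/(k_1 L₀) = 1 − 3.13×0.6340/(0.120×33.0) = 0.4989, so
t_c = ln(6.283 × 0.4989) / 0.6340 = 1.143 / 0.6340 = 1.802 d.
L(t_c) = L₀ e^(−k_1 t_c) = 33.0 × 0.8055 = 26.58 mg/L, and at the critical point k_a D_c = k_1 L, so D_c = (0.120/0.754) × 26.58 = 4.231 mg/L.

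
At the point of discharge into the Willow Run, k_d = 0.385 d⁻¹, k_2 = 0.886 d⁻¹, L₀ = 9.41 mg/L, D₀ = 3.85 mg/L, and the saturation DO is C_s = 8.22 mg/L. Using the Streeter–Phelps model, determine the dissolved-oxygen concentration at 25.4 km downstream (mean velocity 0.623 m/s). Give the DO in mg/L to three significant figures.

DO ≈ 4.42 mg/L

Travel time t = x/v = 25.4 km / (0.623 m/s) = 25400 m / 0.623 m/s = 40770 s = 0.4719 d.
k_d L₀/(k_2−k_d) = 0.385×9.41/(0.886−0.385) = 3.623/0.5010 = 7.231 mg/L.
e^(−k_d t) = e^(−0.385×0.4719) = 0.8339; e^(−k_2 t) = e^(−0.886×0.4719) = 0.6583.
D = 7.231 × (0.8339 − 0.6583) + 3.85 × 0.6583 = 1.270 + 2.534 = 3.804 mg/L.
DO = C_s − D = 8.22 − 3.804 = 4.416 mg/L.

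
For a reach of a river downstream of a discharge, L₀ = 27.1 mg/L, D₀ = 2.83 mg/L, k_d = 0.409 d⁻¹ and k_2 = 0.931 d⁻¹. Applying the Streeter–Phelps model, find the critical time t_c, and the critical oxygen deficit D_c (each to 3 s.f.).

t_c ≈ 1.30 d; D_c ≈ 6.99 mg/L

At the critical point dD/dt = 0, so k_d L₀ e^(−k_d t) = k_2 D. Substituting D(t) from the Streeter–Phelps equation and solving for t gives
t_c = ln[(k_2/k_d)(1 − D₀(k_2−k_d)/(k_d L₀))] / (k_2−k_d).
Here k_2−k_d = 0.5220 d⁻¹ and 1 − D₀(k_2−k_d)/(k_d L₀) = 1 − 2.83×0.5220/(0.409×27.1) = 0.8667, so
t_c = ln(2.276 × 0.8667) / 0.5220 = 0.6795 / 0.5220 = 1.302 d.
L(t_c) = L₀ e^(−k_d t_c) = 27.1 × 0.5872 = 15.91 mg/L, and at the critical point k_2 D_c = k_d L, so D_c = (0.409/0.931) × 15.91 = 6.991 mg/L.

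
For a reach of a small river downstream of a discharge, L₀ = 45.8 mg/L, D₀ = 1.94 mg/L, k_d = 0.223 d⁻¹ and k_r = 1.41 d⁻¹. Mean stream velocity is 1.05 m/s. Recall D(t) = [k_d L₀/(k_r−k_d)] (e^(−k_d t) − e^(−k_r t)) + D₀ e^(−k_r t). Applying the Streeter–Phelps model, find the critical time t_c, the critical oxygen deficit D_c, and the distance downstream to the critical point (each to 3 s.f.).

t_c ≈ 1.34 d; D_c ≈ 5.37 mg/L; x_c ≈ 121 km

With k_r/k_d = 6.323 and 1 − D₀(k_r−k_d)/(k_d L₀) = 0.7745,
t_c = ln(6.323 × 0.7745) / (1.41 − 0.223) = ln(4.897) / 1.187 = 1.589/1.187 = 1.338 d.
D_c = (k_d/k_r) L₀ e^(−k_d t_c) = (0.223/1.41) × 45.8 × e^(−0.223×1.338) = 0.1582 × 45.8 × 0.7420 = 5.374 mg/L.
x_c = v t_c = 1.05 m/s × 1.338 d × 86400 s/d = 121400 m ≈ 121 km.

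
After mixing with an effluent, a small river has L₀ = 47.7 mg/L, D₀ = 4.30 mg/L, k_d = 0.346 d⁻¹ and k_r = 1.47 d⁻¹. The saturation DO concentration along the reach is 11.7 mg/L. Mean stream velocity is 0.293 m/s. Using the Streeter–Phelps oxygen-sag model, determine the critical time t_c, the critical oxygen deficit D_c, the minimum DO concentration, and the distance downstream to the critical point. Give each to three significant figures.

t_c ≈ 0.979 d; D_c ≈ 8.00 mg/L; min DO ≈ 3.70 mg/L; x_c ≈ 24.8 km

With k_r/k_d = 4.249 and 1 − D₀(k_r−k_d)/(k_d L₀) = 0.7072,
t_c = ln(4.249 × 0.7072) / (1.47 − 0.346) = ln(3.004) / 1.124 = 1.100/1.124 = 0.9787 d.
L(t_c) = L₀ e^(−k_d t_c) = 47.7 × 0.7127 = 34.00 mg/L, and at the critical point k_r D_c = k_d L, so D_c = (0.346/1.47) × 34.00 = 8.002 mg/L.
Minimum DO = C_s − D_c = 11.7 − 8.002 = 3.698 mg/L.
x_c = v t_c = 0.293 m/s × 0.9787 d × 86400 s/d = 24780 m ≈ 24.8 km.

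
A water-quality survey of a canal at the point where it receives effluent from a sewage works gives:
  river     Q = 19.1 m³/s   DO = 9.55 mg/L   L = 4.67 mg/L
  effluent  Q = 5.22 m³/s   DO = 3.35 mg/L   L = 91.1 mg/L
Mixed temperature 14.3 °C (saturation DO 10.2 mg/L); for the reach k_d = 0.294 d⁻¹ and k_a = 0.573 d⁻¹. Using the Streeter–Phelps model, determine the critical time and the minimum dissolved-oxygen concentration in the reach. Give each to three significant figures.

t_c ≈ 2.09 d; minimum DO ≈ 3.75 mg/L

Mixed DO = (19.1×9.55 + 5.22×3.35)/(19.1+5.22) = 199.9/24.32 = 8.219 mg/L.
Mixed L₀ = (19.1×4.67 + 5.22×91.1)/(24.32) = 564.7/24.32 = 23.22 mg/L.
Initial deficit D₀ = C_s − DO₀ = 10.2 − 8.219 = 1.981 mg/L.
t_c = (1/0.2790) ln[(0.573/0.294)(1 − 1.981×0.2790/(0.294×23.22))] = 3.584 × ln(1.791) = 2.089 d.
D_c = (0.294/0.573) × 23.22 × e^(−0.294×2.089) = 0.5131 × 23.22 × 0.5411 = 6.446 mg/L.
Minimum DO = 10.2 − 6.446 = 3.754 mg/L.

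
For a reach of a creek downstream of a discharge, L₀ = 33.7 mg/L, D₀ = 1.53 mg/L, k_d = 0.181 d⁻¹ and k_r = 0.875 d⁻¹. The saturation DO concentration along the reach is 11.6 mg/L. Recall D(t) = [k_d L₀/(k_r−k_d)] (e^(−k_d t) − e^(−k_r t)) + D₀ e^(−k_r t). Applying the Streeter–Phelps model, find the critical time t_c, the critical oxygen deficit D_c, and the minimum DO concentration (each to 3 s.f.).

t_c ≈ 1.99 d; D_c ≈ 4.86 mg/L; min DO ≈ 6.74 mg/L

At the critical point dD/dt = 0, so k_d L₀ e^(−k_d t) = k_r D. Substituting D(t) from the Streeter–Phelps equation and solving for t gives
t_c = ln[(k_r/k_d)(1 − D₀(k_r−k_d)/(k_d L₀))] / (k_r−k_d).
Here k_r−k_d = 0.6940 d⁻¹ and 1 − D₀(k_r−k_d)/(k_d L₀) = 1 − 1.53×0.6940/(0.181×33.7) = 0.8259, so
t_c = ln(4.834 × 0.8259) / 0.6940 = 1.384 / 0.6940 = 1.995 d.
D_c = (k_d/k_r) L₀ e^(−k_d t_c) = (0.181/0.875) × 33.7 × e^(−0.181×1.995) = 0.2069 × 33.7 × 0.6969 = 4.858 mg/L.
Minimum DO = C_s − D_c = 11.6 − 4.858 = 6.742 mg/L.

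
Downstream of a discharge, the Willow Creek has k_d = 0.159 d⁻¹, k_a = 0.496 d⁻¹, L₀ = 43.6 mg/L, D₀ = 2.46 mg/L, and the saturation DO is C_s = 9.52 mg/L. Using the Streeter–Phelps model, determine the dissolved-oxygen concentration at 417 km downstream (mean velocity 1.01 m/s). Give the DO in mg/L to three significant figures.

DO ≈ 1.59 mg/L

Travel time t = x/v = 417 km / (1.01 m/s) = 417000 m / 1.01 m/s = 412900 s = 4.779 d.
k_d L₀/(k_a−k_d) = 0.159×43.6/(0.496−0.159) = 6.932/0.3370 = 20.57 mg/L.
e^(−k_d t) = e^(−0.159×4.779) = 0.4678; e^(−k_a t) = e^(−0.496×4.779) = 0.09346.
D = 20.57 × (0.4678 − 0.09346) + 2.46 × 0.09346 = 7.700 + 0.2299 = 7.930 mg/L.
DO = C_s − D = 9.52 − 7.930 = 1.590 mg/L.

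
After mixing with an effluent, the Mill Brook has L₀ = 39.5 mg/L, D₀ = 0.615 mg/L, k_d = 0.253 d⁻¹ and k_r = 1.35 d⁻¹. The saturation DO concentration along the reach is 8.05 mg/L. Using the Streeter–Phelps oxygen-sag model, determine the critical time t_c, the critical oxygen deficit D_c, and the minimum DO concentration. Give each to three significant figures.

At the critical point dD/dt = 0, so k_d L₀ e^(−k_d t) = k_r D. Substituting D(t) from the Streeter–Phelps equation and solving for t gives
t_c = ln[(k_r/k_d)(1 − D₀(k_r−k_d)/(k_d L₀))] / (k_r−k_d).
Here k_r−k_d = 1.097 d⁻¹ and 1 − D₀(k_r−k_d)/(k_d L₀) = 1 − 0.615×1.097/(0.253×39.5) = 0.9325, so
t_c = ln(5.336 × 0.9325) / 1.097 = 1.605 / 1.097 = 1.463 d.
L(t_c) = L₀ e^(−k_d t_c) = 39.5 × 0.6907 = 27.28 mg/L, and at the critical point k_r D_c = k_d L, so D_c = (0.253/1.35) × 27.28 = 5.113 mg/L.
Minimum DO = C_s − D_c = 8.05 − 5.113 = 2.937 mg/L.

t_c ≈ 1.46 d; D_c ≈ 5.11 mg/L; min DO ≈ 2.94 mg/L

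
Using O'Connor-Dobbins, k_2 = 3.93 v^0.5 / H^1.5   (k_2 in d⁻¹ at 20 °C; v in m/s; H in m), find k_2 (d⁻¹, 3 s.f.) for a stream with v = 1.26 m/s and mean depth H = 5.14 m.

k_2 ≈ 0.379 d⁻¹

k_2 = 3.93 × 1.26^0.5 / 5.14^1.5 = 3.93 × 1.122 / 11.65 = 0.3786 d⁻¹.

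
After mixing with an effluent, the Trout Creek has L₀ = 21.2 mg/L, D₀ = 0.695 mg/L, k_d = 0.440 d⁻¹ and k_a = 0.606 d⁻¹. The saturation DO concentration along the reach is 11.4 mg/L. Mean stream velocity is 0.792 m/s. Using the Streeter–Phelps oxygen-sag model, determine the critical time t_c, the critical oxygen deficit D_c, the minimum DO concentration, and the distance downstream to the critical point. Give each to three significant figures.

t_c = [1/(k_a−k_d)] ln[(k_a/k_d)(1 − D₀(k_a−k_d)/(k_d L₀))]
= [1/(0.606−0.440)] ln[(0.606/0.440)(1 − 0.695×0.1660/(0.440×21.2))]
= (1/0.1660) ln[1.377 × 0.9876] = 6.024 × ln(1.360) = 6.024 × 0.3077 = 1.853 d.
D_c = (k_d/k_a) L₀ e^(−k_d t_c) = (0.440/0.606) × 21.2 × e^(−0.440×1.853) = 0.7261 × 21.2 × 0.4424 = 6.810 mg/L.
Minimum DO = C_s − D_c = 11.4 − 6.810 = 4.590 mg/L.
x_c = v t_c = 0.792 m/s × 1.853 d × 86400 s/d = 126800 m ≈ 127 km.

t_c ≈ 1.85 d; D_c ≈ 6.81 mg/L; min DO ≈ 4.59 mg/L; x_c ≈ 127 km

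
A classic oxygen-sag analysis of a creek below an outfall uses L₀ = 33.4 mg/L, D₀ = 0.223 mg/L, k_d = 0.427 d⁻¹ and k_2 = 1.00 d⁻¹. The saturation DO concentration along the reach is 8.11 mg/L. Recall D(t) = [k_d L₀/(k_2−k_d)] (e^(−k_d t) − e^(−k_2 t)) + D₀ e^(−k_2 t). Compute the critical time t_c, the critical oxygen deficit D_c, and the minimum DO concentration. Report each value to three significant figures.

t_c = [1/(k_2−k_d)] ln[(k_2/k_d)(1 − D₀(k_2−k_d)/(k_d L₀))]
= [1/(1.00−0.427)] ln[(1.00/0.427)(1 − 0.223×0.5730/(0.427×33.4))]
= (1/0.5730) ln[2.342 × 0.9910] = 1.745 × ln(2.321) = 1.745 × 0.8420 = 1.469 d.
L(t_c) = L₀ e^(−k_d t_c) = 33.4 × 0.5340 = 17.83 mg/L, and at the critical point k_2 D_c = k_d L, so D_c = (0.427/1.00) × 17.83 = 7.615 mg/L.
Minimum DO = C_s − D_c = 8.11 − 7.615 = 0.4948 mg/L.

t_c ≈ 1.47 d; D_c ≈ 7.62 mg/L; min DO ≈ 0.495 mg/L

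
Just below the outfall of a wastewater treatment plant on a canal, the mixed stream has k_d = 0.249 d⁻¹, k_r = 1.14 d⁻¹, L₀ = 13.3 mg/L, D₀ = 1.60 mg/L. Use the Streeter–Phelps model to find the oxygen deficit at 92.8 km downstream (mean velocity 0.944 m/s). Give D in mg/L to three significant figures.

D ≈ 2.22 mg/L

Travel time t = x/v = 92.8 km / (0.944 m/s) = 92800 m / 0.944 m/s = 98310 s = 1.138 d.
k_d L₀/(k_r−k_d) = 0.249×13.3/(1.14−0.249) = 3.312/0.8910 = 3.717 mg/L.
e^(−k_d t) = e^(−0.249×1.138) = 0.7533; e^(−k_r t) = e^(−1.14×1.138) = 0.2733.
D = 3.717 × (0.7533 − 0.2733) + 1.60 × 0.2733 = 1.784 + 0.4373 = 2.221 mg/L.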